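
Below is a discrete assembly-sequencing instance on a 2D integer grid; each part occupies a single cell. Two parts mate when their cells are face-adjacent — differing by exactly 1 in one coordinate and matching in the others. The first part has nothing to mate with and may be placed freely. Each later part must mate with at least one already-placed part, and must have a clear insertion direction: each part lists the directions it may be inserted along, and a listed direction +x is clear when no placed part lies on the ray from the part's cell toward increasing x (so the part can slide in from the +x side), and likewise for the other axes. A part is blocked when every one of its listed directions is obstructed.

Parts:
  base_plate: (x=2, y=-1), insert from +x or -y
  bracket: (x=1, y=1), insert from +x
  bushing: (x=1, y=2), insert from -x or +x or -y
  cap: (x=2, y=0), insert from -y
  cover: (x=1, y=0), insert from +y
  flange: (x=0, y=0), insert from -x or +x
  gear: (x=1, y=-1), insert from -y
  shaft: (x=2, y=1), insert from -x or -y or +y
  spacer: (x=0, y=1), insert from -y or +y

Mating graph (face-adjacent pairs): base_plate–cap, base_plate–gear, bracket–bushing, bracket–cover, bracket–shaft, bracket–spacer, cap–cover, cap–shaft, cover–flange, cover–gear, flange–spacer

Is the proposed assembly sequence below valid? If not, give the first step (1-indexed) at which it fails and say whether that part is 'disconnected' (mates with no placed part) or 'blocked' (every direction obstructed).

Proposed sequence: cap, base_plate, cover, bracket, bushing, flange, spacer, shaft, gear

Valid

1. cap@(2, 0) [-y clear] — {cap}
2. base_plate@(2, -1) [+x clear] — {base_plate, cap}
3. cover@(1, 0) [+y clear] — {base_plate, cap, cover}
4. bracket@(1, 1) [+x clear] — {base_plate, bracket, cap, cover}
5. bushing@(1, 2) [-x clear] — {base_plate, bracket, bushing, cap, cover}
6. flange@(0, 0) [-x clear] — {base_plate, bracket, bushing, cap, cover, flange}
7. spacer@(0, 1) [+y clear] — {base_plate, bracket, bushing, cap, cover, flange, spacer}
8. shaft@(2, 1) [+y clear] — {base_plate, bracket, bushing, cap, cover, flange, shaft, spacer}
9. gear@(1, -1) [-y clear] — {base_plate, bracket, bushing, cap, cover, flange, gear, shaft, spacer}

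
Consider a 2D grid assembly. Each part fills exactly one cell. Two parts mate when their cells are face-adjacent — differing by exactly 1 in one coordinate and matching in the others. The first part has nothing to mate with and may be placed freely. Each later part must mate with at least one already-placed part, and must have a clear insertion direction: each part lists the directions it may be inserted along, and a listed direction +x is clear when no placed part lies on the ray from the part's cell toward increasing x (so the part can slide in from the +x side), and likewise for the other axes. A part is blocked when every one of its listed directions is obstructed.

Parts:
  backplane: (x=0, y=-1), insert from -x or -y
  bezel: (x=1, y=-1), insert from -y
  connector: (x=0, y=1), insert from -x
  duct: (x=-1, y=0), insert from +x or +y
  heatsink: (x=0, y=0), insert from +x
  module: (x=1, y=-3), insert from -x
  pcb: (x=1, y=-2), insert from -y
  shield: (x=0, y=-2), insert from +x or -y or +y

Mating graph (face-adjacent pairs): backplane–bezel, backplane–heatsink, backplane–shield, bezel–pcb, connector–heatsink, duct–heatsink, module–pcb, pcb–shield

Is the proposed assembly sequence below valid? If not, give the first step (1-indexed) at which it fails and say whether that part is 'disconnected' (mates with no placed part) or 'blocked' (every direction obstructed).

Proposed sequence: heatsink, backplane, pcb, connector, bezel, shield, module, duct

Invalid at step 3 (disconnected)

1. heatsink@(0, 0) [+x clear] — {heatsink}
2. backplane@(0, -1) [-x clear] — {backplane, heatsink}
3. pcb@(1, -2) — no placed neighbour ⇒ disconnected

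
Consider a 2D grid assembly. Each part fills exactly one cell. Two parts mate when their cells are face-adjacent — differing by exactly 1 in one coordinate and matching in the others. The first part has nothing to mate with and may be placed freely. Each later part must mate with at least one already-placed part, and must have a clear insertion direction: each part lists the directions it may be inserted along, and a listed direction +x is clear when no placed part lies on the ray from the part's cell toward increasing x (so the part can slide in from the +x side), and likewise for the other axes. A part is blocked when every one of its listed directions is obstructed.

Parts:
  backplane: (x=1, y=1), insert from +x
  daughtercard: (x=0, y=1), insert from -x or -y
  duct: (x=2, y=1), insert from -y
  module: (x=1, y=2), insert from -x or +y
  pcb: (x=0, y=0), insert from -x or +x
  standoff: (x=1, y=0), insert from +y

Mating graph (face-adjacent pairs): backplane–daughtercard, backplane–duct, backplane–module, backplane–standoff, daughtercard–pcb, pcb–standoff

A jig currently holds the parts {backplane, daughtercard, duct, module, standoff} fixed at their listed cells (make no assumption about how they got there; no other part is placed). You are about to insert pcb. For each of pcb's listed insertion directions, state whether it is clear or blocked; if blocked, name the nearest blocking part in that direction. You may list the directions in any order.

+x: blocked by standoff; -x: clear

-x: ray from pcb(0, 0) has no placed part ⇒ clear
+x: nearest on ray is standoff@(1, 0) ⇒ blocked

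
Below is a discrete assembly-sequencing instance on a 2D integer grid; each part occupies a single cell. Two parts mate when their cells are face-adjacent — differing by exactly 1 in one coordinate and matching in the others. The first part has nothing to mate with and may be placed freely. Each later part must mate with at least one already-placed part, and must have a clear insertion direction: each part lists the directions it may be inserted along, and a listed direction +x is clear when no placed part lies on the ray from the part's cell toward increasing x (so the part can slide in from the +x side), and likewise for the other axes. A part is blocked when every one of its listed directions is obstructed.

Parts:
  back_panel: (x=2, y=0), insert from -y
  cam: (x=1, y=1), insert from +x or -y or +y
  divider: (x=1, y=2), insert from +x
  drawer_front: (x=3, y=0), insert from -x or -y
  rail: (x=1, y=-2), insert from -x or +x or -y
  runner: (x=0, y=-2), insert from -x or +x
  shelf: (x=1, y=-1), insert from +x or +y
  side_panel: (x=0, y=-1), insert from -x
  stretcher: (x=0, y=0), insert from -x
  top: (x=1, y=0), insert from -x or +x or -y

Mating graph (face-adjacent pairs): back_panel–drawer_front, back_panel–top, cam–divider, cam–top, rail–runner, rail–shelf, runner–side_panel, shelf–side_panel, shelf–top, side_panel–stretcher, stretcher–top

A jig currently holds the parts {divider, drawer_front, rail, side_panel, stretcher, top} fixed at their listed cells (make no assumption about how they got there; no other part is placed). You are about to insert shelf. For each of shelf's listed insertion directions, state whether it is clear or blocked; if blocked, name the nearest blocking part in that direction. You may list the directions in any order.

+x: clear; +y: blocked by top

+x: ray from shelf(1, -1) has no placed part ⇒ clear
+y: nearest on ray is top@(1, 0) ⇒ blocked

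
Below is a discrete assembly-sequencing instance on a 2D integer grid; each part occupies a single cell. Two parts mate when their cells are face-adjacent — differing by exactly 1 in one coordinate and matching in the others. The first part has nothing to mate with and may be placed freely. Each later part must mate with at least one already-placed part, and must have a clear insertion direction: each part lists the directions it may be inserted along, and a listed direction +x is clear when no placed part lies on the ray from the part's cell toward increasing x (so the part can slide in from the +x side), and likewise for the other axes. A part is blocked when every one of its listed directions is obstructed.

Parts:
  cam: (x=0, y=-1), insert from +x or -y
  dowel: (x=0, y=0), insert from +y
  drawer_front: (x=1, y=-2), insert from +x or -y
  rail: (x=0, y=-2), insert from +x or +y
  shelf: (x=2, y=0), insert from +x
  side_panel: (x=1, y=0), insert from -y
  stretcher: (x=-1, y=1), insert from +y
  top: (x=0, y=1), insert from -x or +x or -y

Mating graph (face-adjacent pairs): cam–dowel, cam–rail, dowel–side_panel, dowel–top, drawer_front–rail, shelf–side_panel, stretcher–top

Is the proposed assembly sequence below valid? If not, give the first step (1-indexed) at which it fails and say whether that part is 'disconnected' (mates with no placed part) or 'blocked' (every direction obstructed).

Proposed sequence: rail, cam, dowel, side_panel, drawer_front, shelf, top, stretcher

1. rail@(0, -2) [+x clear] — {rail}
2. cam@(0, -1) [+x clear] — {cam, rail}
3. dowel@(0, 0) [+y clear] — {cam, dowel, rail}
4. side_panel@(1, 0) [-y clear] — {cam, dowel, rail, side_panel}
5. drawer_front@(1, -2) [+x clear] — {cam, dowel, drawer_front, rail, side_panel}
6. shelf@(2, 0) [+x clear] — {cam, dowel, drawer_front, rail, shelf, side_panel}
7. top@(0, 1) [-x clear] — {cam, dowel, drawer_front, rail, shelf, side_panel, top}
8. stretcher@(-1, 1) [+y clear] — {cam, dowel, drawer_front, rail, shelf, side_panel, stretcher, top}

Valid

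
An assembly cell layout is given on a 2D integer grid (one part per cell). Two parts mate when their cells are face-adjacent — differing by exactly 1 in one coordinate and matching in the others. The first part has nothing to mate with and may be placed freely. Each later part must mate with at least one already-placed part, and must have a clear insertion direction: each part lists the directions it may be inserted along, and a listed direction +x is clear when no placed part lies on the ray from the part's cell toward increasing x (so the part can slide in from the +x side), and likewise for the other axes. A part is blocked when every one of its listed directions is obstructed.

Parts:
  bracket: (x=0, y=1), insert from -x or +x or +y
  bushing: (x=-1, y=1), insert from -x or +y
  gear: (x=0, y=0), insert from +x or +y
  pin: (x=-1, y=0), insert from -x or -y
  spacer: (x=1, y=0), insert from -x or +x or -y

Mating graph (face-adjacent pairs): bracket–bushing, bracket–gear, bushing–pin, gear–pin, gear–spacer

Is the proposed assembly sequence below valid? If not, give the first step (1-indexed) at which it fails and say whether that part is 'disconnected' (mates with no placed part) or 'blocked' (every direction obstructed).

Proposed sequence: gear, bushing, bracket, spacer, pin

Invalid at step 2 (disconnected)

1. gear@(0, 0) [+x clear] — {gear}
2. bushing@(-1, 1) — no placed neighbour ⇒ disconnected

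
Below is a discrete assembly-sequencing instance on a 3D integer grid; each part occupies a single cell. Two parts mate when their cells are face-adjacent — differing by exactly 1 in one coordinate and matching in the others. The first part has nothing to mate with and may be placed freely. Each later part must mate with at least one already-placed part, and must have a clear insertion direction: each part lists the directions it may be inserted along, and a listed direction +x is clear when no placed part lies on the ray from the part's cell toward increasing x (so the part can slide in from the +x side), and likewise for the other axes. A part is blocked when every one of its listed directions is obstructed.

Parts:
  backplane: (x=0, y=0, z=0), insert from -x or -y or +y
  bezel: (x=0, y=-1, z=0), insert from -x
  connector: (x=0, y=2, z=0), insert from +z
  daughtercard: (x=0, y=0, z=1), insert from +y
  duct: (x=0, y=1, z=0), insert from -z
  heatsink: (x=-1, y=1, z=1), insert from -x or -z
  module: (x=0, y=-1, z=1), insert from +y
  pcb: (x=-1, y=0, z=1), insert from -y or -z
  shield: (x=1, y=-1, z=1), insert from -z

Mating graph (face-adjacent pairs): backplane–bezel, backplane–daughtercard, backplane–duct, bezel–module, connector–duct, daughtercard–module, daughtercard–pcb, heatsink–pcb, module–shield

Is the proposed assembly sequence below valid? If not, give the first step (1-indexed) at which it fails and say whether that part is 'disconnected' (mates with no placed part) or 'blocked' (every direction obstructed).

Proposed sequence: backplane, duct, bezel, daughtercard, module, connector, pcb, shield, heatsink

1. backplane@(0, 0, 0) [-x clear] — {backplane}
2. duct@(0, 1, 0) [-z clear] — {backplane, duct}
3. bezel@(0, -1, 0) [-x clear] — {backplane, bezel, duct}
4. daughtercard@(0, 0, 1) [+y clear] — {backplane, bezel, daughtercard, duct}
5. module@(0, -1, 1) — +y all obstructed ⇒ blocked

Invalid at step 5 (blocked)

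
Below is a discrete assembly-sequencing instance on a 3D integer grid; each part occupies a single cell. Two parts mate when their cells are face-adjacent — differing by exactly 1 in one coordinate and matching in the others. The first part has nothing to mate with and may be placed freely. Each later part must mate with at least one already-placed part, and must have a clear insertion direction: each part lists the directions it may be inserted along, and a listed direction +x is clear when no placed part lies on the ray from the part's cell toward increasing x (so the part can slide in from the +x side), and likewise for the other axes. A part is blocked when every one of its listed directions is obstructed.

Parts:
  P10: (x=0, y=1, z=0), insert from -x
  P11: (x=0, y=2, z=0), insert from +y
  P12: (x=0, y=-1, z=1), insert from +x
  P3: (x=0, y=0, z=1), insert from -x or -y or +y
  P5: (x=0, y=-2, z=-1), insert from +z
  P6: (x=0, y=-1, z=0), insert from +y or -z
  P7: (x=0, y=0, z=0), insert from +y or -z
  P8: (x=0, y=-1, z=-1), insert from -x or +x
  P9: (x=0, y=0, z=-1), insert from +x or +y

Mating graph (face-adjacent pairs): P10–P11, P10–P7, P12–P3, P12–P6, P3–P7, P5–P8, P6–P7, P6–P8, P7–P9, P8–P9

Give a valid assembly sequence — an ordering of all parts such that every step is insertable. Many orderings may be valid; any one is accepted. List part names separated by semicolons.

P10; P11; P7; P9; P6; P12; P3; P8; P5

1. P10@(0, 1, 0) [-x clear] — {P10}
2. P11@(0, 2, 0) [+y clear] — {P10, P11}
3. P7@(0, 0, 0) [-z clear] — {P10, P11, P7}
4. P9@(0, 0, -1) [+x clear] — {P10, P11, P7, P9}
5. P6@(0, -1, 0) [-z clear] — {P10, P11, P6, P7, P9}
6. P12@(0, -1, 1) [+x clear] — {P10, P11, P12, P6, P7, P9}
7. P3@(0, 0, 1) [-x clear] — {P10, P11, P12, P3, P6, P7, P9}
8. P8@(0, -1, -1) [-x clear] — {P10, P11, P12, P3, P6, P7, P8, P9}
9. P5@(0, -2, -1) [+z clear] — {P10, P11, P12, P3, P5, P6, P7, P8, P9}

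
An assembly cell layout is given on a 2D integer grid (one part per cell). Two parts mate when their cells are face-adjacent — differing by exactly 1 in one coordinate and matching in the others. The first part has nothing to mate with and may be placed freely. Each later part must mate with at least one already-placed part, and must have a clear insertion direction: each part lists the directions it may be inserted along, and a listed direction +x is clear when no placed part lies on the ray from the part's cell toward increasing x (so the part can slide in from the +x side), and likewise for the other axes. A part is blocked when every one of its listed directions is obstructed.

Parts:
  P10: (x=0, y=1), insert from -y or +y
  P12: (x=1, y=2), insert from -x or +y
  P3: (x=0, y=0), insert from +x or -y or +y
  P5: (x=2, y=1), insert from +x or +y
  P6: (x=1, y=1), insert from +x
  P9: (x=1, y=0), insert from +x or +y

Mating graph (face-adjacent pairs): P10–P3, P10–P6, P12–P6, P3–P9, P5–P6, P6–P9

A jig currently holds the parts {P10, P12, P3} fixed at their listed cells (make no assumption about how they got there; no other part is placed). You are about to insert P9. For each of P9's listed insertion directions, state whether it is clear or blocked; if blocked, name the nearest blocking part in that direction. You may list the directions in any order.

+x: ray from P9(1, 0) has no placed part ⇒ clear
+y: nearest on ray is P12@(1, 2) ⇒ blocked

+x: clear; +y: blocked by P12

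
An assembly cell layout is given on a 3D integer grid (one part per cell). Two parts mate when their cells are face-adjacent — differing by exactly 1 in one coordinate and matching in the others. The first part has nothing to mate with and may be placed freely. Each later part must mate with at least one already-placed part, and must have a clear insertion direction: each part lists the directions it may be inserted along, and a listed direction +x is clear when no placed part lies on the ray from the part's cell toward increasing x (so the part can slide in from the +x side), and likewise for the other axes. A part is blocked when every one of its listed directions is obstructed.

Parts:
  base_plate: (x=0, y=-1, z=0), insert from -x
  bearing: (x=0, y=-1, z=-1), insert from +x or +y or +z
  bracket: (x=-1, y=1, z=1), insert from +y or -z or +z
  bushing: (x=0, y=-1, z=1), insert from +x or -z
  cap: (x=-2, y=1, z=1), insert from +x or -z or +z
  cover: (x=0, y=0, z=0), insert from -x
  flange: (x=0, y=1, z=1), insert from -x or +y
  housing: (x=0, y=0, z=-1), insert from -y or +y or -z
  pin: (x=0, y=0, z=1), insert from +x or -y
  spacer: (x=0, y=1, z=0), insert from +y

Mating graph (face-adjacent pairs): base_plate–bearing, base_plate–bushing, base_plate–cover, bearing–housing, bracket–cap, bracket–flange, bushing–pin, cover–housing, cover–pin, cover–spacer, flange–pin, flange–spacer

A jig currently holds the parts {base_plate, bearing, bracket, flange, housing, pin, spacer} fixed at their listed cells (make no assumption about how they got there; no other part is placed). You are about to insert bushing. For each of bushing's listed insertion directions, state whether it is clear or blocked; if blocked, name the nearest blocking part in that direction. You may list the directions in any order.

+x: clear; -z: blocked by base_plate

+x: ray from bushing(0, -1, 1) has no placed part ⇒ clear
-z: nearest on ray is base_plate@(0, -1, 0) ⇒ blocked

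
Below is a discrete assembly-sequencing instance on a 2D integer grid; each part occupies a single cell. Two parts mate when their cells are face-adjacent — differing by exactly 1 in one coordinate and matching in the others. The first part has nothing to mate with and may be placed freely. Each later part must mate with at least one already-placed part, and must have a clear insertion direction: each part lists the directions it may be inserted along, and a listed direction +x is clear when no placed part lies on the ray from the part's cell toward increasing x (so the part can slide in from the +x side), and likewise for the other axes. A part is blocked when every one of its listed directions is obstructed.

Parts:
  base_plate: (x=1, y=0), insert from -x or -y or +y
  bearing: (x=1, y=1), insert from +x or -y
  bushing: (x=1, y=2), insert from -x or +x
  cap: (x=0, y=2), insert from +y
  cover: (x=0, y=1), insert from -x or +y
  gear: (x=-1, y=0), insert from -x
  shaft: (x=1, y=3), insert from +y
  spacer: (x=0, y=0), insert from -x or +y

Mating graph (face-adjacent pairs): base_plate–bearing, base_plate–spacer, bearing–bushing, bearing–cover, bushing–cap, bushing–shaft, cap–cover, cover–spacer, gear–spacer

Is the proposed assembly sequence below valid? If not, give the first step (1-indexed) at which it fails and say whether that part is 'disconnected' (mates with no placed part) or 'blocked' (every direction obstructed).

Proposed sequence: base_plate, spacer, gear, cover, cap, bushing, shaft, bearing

1. base_plate@(1, 0) [-x clear] — {base_plate}
2. spacer@(0, 0) [-x clear] — {base_plate, spacer}
3. gear@(-1, 0) [-x clear] — {base_plate, gear, spacer}
4. cover@(0, 1) [-x clear] — {base_plate, cover, gear, spacer}
5. cap@(0, 2) [+y clear] — {base_plate, cap, cover, gear, spacer}
6. bushing@(1, 2) [+x clear] — {base_plate, bushing, cap, cover, gear, spacer}
7. shaft@(1, 3) [+y clear] — {base_plate, bushing, cap, cover, gear, shaft, spacer}
8. bearing@(1, 1) [+x clear] — {base_plate, bearing, bushing, cap, cover, gear, shaft, spacer}

Valid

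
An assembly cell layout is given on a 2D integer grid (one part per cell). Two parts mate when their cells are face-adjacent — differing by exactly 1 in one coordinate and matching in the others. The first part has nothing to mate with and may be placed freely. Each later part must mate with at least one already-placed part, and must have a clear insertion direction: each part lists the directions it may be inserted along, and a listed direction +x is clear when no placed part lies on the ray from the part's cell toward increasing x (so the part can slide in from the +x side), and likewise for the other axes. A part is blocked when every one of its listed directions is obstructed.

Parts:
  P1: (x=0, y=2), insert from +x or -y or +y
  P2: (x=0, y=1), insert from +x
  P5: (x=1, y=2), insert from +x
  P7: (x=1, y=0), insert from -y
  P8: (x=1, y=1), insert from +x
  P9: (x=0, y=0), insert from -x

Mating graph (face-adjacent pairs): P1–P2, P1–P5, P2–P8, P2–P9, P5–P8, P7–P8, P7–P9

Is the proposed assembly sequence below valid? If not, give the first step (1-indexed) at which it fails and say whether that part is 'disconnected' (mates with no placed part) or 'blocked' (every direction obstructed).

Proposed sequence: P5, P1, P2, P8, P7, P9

1. P5@(1, 2) [+x clear] — {P5}
2. P1@(0, 2) [-y clear] — {P1, P5}
3. P2@(0, 1) [+x clear] — {P1, P2, P5}
4. P8@(1, 1) [+x clear] — {P1, P2, P5, P8}
5. P7@(1, 0) [-y clear] — {P1, P2, P5, P7, P8}
6. P9@(0, 0) [-x clear] — {P1, P2, P5, P7, P8, P9}

Valid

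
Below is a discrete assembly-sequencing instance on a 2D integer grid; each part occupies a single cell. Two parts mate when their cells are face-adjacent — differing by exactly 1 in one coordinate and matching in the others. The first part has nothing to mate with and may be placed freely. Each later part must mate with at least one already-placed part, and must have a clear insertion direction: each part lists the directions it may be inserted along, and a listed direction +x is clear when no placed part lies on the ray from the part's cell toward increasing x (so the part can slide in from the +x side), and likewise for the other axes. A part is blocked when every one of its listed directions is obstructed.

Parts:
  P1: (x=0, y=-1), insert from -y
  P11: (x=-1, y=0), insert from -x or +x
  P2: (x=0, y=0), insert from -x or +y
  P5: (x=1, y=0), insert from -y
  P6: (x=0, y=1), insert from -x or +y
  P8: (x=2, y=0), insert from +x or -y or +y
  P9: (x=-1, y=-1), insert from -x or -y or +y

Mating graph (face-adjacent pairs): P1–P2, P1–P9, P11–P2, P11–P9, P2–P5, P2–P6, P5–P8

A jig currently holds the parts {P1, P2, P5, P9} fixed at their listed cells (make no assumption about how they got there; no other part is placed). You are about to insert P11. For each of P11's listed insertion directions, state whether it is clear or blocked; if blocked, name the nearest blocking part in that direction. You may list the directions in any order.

+x: blocked by P2; -x: clear

-x: ray from P11(-1, 0) has no placed part ⇒ clear
+x: nearest on ray is P2@(0, 0) ⇒ blocked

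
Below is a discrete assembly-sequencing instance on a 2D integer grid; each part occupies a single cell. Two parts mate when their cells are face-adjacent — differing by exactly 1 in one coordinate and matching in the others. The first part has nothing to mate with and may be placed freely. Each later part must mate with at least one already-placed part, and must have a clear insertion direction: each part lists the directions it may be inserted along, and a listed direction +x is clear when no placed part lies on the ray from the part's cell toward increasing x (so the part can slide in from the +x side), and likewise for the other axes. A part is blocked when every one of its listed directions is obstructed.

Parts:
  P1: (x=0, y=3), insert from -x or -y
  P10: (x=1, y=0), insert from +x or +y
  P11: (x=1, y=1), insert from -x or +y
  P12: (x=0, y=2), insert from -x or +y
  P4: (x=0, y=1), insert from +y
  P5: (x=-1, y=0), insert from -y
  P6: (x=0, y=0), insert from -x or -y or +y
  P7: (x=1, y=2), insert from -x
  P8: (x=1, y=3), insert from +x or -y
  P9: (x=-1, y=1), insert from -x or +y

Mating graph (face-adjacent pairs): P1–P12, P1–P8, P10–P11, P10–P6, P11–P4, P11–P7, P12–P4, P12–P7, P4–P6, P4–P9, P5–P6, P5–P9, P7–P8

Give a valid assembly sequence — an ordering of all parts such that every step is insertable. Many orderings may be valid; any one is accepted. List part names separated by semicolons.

1. P8@(1, 3) [+x clear] — {P8}
2. P7@(1, 2) [-x clear] — {P7, P8}
3. P11@(1, 1) [-x clear] — {P11, P7, P8}
4. P4@(0, 1) [+y clear] — {P11, P4, P7, P8}
5. P12@(0, 2) [-x clear] — {P11, P12, P4, P7, P8}
6. P10@(1, 0) [+x clear] — {P10, P11, P12, P4, P7, P8}
7. P6@(0, 0) [-x clear] — {P10, P11, P12, P4, P6, P7, P8}
8. P5@(-1, 0) [-y clear] — {P10, P11, P12, P4, P5, P6, P7, P8}
9. P9@(-1, 1) [-x clear] — {P10, P11, P12, P4, P5, P6, P7, P8, P9}
10. P1@(0, 3) [-x clear] — {P1, P10, P11, P12, P4, P5, P6, P7, P8, P9}

P8; P7; P11; P4; P12; P10; P6; P5; P9; P1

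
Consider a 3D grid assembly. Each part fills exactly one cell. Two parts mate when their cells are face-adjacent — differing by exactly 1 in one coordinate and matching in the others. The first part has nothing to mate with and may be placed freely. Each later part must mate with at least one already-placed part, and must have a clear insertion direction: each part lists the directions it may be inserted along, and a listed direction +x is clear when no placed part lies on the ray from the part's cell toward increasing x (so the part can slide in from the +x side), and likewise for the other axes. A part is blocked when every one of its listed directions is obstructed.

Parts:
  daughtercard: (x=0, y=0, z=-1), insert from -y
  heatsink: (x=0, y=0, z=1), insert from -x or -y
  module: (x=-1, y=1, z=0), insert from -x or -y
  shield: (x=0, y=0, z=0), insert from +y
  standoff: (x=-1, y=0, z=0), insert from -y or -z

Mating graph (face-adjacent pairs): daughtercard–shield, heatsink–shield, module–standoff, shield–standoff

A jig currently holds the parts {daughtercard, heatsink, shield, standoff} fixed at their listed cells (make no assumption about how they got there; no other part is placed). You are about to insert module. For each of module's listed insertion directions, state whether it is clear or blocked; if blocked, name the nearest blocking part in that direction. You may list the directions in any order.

-x: clear; -y: blocked by standoff

-x: ray from module(-1, 1, 0) has no placed part ⇒ clear
-y: nearest on ray is standoff@(-1, 0, 0) ⇒ blocked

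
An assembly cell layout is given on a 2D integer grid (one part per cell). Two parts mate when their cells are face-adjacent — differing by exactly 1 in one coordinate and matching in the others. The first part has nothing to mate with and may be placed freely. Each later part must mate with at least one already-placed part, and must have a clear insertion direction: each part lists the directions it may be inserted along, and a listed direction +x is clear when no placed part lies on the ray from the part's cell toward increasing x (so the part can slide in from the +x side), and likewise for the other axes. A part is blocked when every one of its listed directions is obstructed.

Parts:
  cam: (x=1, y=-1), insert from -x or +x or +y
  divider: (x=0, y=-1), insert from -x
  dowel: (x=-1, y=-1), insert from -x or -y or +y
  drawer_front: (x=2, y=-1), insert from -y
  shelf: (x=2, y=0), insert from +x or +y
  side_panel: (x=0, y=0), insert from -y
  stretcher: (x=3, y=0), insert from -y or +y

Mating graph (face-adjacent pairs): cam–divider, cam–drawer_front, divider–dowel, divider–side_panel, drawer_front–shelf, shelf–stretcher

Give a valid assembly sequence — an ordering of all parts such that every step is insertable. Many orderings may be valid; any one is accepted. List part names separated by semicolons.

side_panel; divider; cam; dowel; drawer_front; shelf; stretcher

1. side_panel@(0, 0) [-y clear] — {side_panel}
2. divider@(0, -1) [-x clear] — {divider, side_panel}
3. cam@(1, -1) [+x clear] — {cam, divider, side_panel}
4. dowel@(-1, -1) [-x clear] — {cam, divider, dowel, side_panel}
5. drawer_front@(2, -1) [-y clear] — {cam, divider, dowel, drawer_front, side_panel}
6. shelf@(2, 0) [+x clear] — {cam, divider, dowel, drawer_front, shelf, side_panel}
7. stretcher@(3, 0) [-y clear] — {cam, divider, dowel, drawer_front, shelf, side_panel, stretcher}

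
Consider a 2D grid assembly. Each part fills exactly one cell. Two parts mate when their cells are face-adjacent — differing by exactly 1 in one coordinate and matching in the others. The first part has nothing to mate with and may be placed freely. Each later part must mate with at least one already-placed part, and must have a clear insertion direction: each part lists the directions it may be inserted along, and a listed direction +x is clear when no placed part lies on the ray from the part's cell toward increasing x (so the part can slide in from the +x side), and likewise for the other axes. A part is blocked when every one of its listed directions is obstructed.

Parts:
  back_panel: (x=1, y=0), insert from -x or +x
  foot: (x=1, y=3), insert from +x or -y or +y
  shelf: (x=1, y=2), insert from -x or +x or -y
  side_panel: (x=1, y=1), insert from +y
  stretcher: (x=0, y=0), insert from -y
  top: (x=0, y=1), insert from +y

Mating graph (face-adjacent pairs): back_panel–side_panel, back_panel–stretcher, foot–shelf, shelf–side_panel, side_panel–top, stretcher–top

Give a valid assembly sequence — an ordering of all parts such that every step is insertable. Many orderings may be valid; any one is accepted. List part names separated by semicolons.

stretcher; top; back_panel; side_panel; shelf; foot

1. stretcher@(0, 0) [-y clear] — {stretcher}
2. top@(0, 1) [+y clear] — {stretcher, top}
3. back_panel@(1, 0) [+x clear] — {back_panel, stretcher, top}
4. side_panel@(1, 1) [+y clear] — {back_panel, side_panel, stretcher, top}
5. shelf@(1, 2) [-x clear] — {back_panel, shelf, side_panel, stretcher, top}
6. foot@(1, 3) [+x clear] — {back_panel, foot, shelf, side_panel, stretcher, top}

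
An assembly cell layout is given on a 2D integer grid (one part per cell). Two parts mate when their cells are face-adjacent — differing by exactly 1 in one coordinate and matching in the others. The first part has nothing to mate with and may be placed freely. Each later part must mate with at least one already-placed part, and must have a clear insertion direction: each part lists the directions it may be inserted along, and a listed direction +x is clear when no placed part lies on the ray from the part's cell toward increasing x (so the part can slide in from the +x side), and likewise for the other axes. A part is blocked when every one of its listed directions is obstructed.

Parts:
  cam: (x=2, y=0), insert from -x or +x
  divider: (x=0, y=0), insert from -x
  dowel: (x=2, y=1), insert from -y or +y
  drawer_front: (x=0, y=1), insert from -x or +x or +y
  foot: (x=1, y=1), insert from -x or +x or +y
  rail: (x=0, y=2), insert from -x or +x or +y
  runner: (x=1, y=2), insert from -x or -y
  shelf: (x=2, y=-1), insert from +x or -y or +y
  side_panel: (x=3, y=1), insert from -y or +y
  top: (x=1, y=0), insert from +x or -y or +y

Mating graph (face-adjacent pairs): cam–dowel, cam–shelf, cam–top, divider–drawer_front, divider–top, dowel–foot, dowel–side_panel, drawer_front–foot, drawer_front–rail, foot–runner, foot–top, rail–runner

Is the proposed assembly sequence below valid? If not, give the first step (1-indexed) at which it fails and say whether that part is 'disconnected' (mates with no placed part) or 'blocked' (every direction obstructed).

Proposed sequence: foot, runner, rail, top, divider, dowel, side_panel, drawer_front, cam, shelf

Valid

1. foot@(1, 1) [-x clear] — {foot}
2. runner@(1, 2) [-x clear] — {foot, runner}
3. rail@(0, 2) [-x clear] — {foot, rail, runner}
4. top@(1, 0) [+x clear] — {foot, rail, runner, top}
5. divider@(0, 0) [-x clear] — {divider, foot, rail, runner, top}
6. dowel@(2, 1) [-y clear] — {divider, dowel, foot, rail, runner, top}
7. side_panel@(3, 1) [-y clear] — {divider, dowel, foot, rail, runner, side_panel, top}
8. drawer_front@(0, 1) [-x clear] — {divider, dowel, drawer_front, foot, rail, runner, side_panel, top}
9. cam@(2, 0) [+x clear] — {cam, divider, dowel, drawer_front, foot, rail, runner, side_panel, top}
10. shelf@(2, -1) [+x clear] — {cam, divider, dowel, drawer_front, foot, rail, runner, shelf, side_panel, top}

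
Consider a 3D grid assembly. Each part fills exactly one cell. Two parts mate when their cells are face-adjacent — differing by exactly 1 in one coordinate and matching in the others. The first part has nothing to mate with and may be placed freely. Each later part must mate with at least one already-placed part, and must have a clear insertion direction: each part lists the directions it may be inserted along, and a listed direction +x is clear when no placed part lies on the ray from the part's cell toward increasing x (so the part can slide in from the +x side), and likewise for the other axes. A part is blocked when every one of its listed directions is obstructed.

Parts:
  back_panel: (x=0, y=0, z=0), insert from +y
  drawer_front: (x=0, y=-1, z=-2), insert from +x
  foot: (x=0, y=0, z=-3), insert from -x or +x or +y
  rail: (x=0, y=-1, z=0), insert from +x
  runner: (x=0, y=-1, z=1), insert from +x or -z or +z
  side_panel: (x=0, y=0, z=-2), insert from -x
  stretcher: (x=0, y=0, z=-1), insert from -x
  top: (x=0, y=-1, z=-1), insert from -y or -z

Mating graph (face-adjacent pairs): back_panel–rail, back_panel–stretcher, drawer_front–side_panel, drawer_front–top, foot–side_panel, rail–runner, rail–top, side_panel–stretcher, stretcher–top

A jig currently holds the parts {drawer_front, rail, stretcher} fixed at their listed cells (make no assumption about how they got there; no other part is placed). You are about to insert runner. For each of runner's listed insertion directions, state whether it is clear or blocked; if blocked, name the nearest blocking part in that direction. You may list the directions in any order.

+x: ray from runner(0, -1, 1) has no placed part ⇒ clear
-z: nearest on ray is rail@(0, -1, 0) ⇒ blocked
+z: ray from runner(0, -1, 1) has no placed part ⇒ clear

+x: clear; +z: clear; -z: blocked by rail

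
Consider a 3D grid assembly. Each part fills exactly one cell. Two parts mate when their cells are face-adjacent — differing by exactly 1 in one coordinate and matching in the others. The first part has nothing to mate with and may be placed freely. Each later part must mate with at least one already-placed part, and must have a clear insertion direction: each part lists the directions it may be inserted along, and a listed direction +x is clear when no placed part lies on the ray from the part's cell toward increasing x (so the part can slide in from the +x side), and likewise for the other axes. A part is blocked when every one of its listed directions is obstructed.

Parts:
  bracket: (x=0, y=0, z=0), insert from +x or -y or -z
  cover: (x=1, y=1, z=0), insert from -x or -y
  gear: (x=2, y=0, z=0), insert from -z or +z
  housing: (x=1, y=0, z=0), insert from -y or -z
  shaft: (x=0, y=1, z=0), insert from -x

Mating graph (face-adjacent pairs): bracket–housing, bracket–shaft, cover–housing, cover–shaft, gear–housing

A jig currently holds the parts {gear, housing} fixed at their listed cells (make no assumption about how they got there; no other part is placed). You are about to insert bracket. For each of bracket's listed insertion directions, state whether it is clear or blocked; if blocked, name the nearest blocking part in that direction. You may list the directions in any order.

+x: nearest on ray is housing@(1, 0, 0) ⇒ blocked
-y: ray from bracket(0, 0, 0) has no placed part ⇒ clear
-z: ray from bracket(0, 0, 0) has no placed part ⇒ clear

+x: blocked by housing; -y: clear; -z: clear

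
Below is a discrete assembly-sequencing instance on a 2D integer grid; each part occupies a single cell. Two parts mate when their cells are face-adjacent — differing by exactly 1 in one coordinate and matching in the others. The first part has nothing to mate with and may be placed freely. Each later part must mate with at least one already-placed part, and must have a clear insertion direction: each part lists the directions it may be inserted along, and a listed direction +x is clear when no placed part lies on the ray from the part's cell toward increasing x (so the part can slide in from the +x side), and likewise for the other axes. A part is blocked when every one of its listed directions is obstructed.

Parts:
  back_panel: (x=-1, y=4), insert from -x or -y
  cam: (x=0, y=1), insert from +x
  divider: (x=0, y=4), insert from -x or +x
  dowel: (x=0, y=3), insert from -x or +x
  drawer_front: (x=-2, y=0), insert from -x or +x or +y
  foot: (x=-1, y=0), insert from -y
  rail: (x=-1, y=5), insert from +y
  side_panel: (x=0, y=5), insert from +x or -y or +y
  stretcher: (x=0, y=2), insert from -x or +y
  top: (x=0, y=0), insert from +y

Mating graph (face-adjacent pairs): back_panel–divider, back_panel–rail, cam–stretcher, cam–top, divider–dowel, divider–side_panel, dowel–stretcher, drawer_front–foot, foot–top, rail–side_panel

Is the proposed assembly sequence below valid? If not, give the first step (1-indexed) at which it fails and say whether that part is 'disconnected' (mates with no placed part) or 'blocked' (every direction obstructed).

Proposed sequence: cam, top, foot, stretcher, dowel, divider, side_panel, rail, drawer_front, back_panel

Invalid at step 2 (blocked)

1. cam@(0, 1) [+x clear] — {cam}
2. top@(0, 0) — +y all obstructed ⇒ blocked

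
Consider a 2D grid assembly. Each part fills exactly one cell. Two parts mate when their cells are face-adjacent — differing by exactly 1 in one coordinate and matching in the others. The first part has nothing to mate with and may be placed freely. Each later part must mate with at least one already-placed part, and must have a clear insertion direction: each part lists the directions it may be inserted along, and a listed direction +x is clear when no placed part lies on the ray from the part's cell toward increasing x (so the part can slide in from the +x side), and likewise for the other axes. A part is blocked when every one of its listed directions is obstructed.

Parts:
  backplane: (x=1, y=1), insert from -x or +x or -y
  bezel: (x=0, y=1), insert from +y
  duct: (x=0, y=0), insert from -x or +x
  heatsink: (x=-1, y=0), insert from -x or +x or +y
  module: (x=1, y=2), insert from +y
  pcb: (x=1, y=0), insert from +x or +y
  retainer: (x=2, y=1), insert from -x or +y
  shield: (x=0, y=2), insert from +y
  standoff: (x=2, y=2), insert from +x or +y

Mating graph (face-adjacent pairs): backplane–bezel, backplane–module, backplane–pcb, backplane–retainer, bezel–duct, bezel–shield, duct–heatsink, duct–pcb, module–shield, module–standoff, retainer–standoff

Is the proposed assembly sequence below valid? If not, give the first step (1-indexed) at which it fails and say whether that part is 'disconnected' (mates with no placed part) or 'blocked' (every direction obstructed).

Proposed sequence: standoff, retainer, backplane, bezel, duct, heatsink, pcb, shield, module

1. standoff@(2, 2) [+x clear] — {standoff}
2. retainer@(2, 1) [-x clear] — {retainer, standoff}
3. backplane@(1, 1) [-x clear] — {backplane, retainer, standoff}
4. bezel@(0, 1) [+y clear] — {backplane, bezel, retainer, standoff}
5. duct@(0, 0) [-x clear] — {backplane, bezel, duct, retainer, standoff}
6. heatsink@(-1, 0) [-x clear] — {backplane, bezel, duct, heatsink, retainer, standoff}
7. pcb@(1, 0) [+x clear] — {backplane, bezel, duct, heatsink, pcb, retainer, standoff}
8. shield@(0, 2) [+y clear] — {backplane, bezel, duct, heatsink, pcb, retainer, shield, standoff}
9. module@(1, 2) [+y clear] — {backplane, bezel, duct, heatsink, module, pcb, retainer, shield, standoff}

Valid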